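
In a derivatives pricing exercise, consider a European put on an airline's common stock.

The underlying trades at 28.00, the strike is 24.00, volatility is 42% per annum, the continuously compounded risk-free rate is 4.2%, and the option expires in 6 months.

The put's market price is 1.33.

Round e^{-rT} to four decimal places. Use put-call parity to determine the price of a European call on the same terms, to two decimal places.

e^(−rT) = e^(−0.042·0.5) = 0.9792
Put-call parity: C − P = S − K·e^(−rT) = 28 − 24·0.9792 = 28 − 23.5008 = 4.4992
C = P + (C − P) = 1.33 + (4.4992) = 5.8292

5.83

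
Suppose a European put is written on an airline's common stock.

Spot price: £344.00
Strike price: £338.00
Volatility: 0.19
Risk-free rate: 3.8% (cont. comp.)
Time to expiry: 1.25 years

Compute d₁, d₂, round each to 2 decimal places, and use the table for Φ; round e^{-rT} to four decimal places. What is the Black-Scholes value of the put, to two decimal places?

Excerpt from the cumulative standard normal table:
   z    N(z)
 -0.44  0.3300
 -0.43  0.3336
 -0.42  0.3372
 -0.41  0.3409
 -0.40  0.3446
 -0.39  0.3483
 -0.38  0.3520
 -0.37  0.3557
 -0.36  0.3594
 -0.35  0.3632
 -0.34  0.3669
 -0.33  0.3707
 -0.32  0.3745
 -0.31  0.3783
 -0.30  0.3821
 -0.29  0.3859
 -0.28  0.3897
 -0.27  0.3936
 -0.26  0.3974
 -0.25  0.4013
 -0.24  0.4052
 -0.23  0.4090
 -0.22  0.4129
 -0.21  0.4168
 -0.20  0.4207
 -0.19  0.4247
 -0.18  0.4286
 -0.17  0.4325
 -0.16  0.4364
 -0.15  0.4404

T = 1.25;  σ√T = 0.2124
d₁ = [ln(344/338) + (0.038 + 0.19²/2)·1.25] / 0.2124 = [0.0176 + 0.0701] / 0.2124 = 0.4127 which rounds to 0.41
d₂ = d₁ − σ√T = 0.4127 − 0.2124 = 0.2002 which rounds to 0.20
e^(−rT) = e^(−0.038·1.25) = 0.9536
P = 338·0.9536·N(-0.20) − 344·N(-0.41) = 338·0.9536·0.4207 − 344·0.3409 = 135.5987 − 117.2696 = 18.3291

£18.33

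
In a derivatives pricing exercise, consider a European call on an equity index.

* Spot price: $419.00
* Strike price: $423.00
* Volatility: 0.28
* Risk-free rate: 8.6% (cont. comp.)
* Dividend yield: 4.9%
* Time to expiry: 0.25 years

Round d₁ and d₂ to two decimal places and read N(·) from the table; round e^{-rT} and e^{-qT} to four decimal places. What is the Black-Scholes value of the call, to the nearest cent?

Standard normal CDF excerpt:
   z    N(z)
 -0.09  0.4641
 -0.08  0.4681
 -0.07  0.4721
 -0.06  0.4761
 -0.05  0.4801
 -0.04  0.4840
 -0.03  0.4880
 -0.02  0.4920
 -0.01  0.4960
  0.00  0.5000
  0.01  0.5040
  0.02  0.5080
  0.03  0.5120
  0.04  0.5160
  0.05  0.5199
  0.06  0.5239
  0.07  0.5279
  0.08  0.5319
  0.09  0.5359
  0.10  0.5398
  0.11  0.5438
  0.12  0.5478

σ√T = 0.28 × 0.5000 = 0.1400
d₁ = [ln(419/423) + (0.086 − 0.049 + 0.28²/2)·0.25] / 0.1400 = [-0.0095 + 0.0190] / 0.1400 = 0.0682 ≈ 0.07
d₂ = d₁ − σ√T = 0.0682 − 0.1400 = -0.0718 ≈ -0.07
exp(−qT) = exp(−0.049·0.25) = 0.9878;  exp(−rT) = exp(−0.086·0.25) = 0.9787
N(d₁) = N(0.07) = 0.5279;  N(d₂) = N(-0.07) = 0.4721
C = 419·0.9878·0.5279 − 423·0.9787·0.4721 = 218.4916 − 195.4447 = 23.0469

$23.05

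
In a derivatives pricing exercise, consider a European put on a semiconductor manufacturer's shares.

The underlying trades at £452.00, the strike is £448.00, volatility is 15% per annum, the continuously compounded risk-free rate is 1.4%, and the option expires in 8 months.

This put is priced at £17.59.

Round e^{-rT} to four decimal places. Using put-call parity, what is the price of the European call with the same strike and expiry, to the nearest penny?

exp(−rT) = exp(−0.014·0.6667) = 0.9907
Put-call parity: C − P = S − K·e^(−rT) = 452 − 448·0.9907 = 452 − 443.8336 = 8.1664
C = P + (C − P) = 17.59 + (8.1664) = 25.7564

£25.76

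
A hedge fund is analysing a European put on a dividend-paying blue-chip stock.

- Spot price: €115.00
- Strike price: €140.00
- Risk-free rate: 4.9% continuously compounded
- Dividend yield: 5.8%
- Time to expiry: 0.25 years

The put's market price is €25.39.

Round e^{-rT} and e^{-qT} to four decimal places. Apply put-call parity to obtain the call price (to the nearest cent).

e^(−qT) = e^(−0.058·0.25) = 0.9856;  e^(−rT) = e^(−0.049·0.25) = 0.9878
Put-call parity: C − P = S·e^(−qT) − K·e^(−rT) = 115·0.9856 − 140·0.9878 = 113.3440 − 138.2920 = -24.9480
C = P + (C − P) = 25.39 + (-24.9480) = 0.4420

€0.44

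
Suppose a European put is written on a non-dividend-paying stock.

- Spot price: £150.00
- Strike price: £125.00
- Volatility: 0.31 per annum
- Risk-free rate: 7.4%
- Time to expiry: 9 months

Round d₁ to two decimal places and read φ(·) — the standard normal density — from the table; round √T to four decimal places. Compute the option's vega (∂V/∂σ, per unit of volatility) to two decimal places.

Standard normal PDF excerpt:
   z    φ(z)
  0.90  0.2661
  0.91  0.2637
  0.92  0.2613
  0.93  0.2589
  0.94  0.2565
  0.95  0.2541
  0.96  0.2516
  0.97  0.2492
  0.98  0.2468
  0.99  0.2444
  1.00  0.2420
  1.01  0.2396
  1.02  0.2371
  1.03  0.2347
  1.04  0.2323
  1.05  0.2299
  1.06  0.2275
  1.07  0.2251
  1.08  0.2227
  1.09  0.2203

T = 0.75;  σ√T = 0.2685
ln(S/K) + (r + σ²/2)T = ln(150/125) + (0.074 + 0.31²/2)·0.75 = 0.1823 + 0.0915 = 0.2739
d₁ = 0.2739 / 0.2685 = 1.0201 which rounds to 1.02
√T = √0.75 = 0.8660
φ(d₁) = φ(1.02) = 0.2371
vega = S·φ(d₁)·√T = 150·0.2371·0.8660 = 30.7993
(Call and put vega coincide under Black-Scholes.)

30.80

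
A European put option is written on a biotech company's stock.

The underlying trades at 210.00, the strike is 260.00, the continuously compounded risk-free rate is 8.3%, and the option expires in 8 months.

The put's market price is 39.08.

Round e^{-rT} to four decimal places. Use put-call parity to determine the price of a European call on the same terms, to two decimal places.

3.07

exp(−rT) = exp(−0.083·0.6667) = 0.9462
Put-call parity: C − P = S − K·e^(−rT) = 210 − 260·0.9462 = 210 − 246.0120 = -36.0120
C = P + (C − P) = 39.08 + (-36.0120) = 3.0680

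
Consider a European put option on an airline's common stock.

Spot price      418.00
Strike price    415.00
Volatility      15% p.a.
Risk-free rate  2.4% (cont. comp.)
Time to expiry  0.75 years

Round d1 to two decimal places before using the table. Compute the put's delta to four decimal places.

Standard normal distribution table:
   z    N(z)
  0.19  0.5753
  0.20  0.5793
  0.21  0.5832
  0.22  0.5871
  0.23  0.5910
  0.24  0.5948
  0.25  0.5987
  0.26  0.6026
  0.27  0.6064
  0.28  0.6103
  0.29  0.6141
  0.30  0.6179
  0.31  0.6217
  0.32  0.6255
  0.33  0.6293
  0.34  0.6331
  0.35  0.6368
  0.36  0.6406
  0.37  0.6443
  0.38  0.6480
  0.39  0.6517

-0.3974

T = 0.75;  σ√T = 0.1299
ln(S/K) + (r + σ²/2)T = ln(418/415) + (0.024 + 0.15²/2)·0.75 = 0.0072 + 0.0264 = 0.0336
d₁ = 0.0336 / 0.1299 = 0.2590 which rounds to 0.26
N(d₁) = N(0.26) = 0.6026
Δ_put = N(d₁) − 1 = 0.6026 − 1 = -0.3974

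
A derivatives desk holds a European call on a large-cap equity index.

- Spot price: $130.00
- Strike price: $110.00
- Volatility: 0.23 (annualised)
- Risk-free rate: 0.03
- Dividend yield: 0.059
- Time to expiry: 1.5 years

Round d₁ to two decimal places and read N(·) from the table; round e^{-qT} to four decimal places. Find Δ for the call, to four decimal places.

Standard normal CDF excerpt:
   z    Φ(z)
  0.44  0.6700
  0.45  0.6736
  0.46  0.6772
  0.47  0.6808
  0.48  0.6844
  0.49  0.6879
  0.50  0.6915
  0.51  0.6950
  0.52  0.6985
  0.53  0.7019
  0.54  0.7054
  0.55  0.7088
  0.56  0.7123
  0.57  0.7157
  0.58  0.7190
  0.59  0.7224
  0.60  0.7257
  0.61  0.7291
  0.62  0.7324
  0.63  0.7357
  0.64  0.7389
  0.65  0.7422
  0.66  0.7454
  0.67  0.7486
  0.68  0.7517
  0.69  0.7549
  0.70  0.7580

σ√T = 0.23 × 1.2247 = 0.2817
d₁ = [ln(130/110) + (0.03 − 0.059 + 0.23²/2)·1.5] / 0.2817 = [0.1671 − 0.0038] / 0.2817 = 0.5795 ⇒ 0.58
N(d₁) = N(0.58) = 0.7190
Δ_call = e^(−qT)·N(d₁) = 0.9153·0.7190 = 0.6581

0.6581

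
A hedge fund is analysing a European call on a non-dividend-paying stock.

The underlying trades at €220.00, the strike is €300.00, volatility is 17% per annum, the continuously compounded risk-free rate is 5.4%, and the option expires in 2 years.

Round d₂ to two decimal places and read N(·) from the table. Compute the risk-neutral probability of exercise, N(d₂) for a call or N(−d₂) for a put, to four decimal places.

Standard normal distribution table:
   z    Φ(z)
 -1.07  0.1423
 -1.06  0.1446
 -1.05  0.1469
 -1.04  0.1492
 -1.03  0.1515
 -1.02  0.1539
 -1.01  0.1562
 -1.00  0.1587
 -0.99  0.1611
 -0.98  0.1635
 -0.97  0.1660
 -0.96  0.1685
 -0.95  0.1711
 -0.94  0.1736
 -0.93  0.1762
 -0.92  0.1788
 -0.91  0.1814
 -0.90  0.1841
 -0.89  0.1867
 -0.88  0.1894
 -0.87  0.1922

σ√T = 0.17·√2 = 0.2404
d₁ = [ln(220/300) + (0.054 + 0.17²/2)·2] / 0.2404 = [-0.3102 + 0.1369] / 0.2404 = -0.7206 ⇒ -0.72
d₂ = d₁ − σ√T = -0.7206 − 0.2404 = -0.9611 ⇒ -0.96
Pr(exercise) under Q = N(d₂) = 0.1685

0.1685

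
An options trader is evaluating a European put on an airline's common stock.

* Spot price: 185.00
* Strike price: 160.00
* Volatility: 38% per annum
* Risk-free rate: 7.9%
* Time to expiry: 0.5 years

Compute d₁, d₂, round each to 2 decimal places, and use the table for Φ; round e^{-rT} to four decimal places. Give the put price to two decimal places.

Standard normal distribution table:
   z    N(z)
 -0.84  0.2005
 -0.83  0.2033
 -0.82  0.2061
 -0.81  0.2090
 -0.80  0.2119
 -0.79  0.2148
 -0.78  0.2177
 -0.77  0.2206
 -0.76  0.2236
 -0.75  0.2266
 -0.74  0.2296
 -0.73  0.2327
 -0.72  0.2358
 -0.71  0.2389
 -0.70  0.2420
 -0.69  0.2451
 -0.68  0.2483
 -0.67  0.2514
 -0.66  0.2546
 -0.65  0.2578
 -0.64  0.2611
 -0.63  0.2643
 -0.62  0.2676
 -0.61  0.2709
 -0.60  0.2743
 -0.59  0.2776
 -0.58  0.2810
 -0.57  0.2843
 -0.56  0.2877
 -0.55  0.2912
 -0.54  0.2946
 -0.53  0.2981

σ√T = 0.38·√0.5 = 0.2687
d₁ = [ln(185/160) + (0.079 + 0.38²/2)·0.5] / 0.2687 = [0.1452 + 0.0756] / 0.2687 = 0.8217 → 0.82
d₂ = d₁ − σ√T = 0.8217 − 0.2687 = 0.5530 → 0.55
exp(−rT) = exp(−0.079·0.5) = 0.9613
P = 160·0.9613·N(-0.55) − 185·N(-0.82) = 160·0.9613·0.2912 − 185·0.2061 = 44.7889 − 38.1285 = 6.6604

6.66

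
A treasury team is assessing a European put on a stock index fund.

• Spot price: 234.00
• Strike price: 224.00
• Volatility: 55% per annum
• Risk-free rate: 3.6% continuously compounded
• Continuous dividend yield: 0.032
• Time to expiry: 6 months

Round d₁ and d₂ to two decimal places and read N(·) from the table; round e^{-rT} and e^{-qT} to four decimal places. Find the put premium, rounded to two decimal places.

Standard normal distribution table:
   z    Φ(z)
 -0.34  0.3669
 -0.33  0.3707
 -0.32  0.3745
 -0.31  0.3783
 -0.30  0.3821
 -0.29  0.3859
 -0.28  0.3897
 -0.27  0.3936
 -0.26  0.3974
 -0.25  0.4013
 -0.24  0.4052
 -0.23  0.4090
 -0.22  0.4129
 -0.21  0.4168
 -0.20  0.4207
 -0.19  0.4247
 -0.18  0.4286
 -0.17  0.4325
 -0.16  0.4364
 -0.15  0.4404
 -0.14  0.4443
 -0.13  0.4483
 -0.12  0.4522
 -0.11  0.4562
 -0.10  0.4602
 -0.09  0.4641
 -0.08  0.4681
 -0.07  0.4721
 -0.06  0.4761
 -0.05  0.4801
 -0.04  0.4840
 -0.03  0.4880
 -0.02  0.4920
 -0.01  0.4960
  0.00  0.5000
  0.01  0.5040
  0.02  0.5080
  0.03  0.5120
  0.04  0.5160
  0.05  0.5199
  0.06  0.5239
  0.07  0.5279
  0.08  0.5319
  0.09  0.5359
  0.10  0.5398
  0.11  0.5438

T = 0.5;  σ√T = 0.3889
d₁ = [ln(234/224) + (0.036 − 0.032 + ½·0.55²)·0.5] / (σ√T) = (0.0437 + 0.0776) / 0.3889 = 0.3119 → 0.31
d₂ = 0.3119 − 0.3889 = -0.0770 → -0.08
e^(−qT) = e^(−0.032·0.5) = 0.9841;  e^(−rT) = e^(−0.036·0.5) = 0.9822
N(−d₂) = N(0.08) = 0.5319;  N(−d₁) = N(-0.31) = 0.3783
P = 224·0.9822·0.5319 − 234·0.9841·0.3783 = 117.0248 − 87.1147 = 29.9101

29.91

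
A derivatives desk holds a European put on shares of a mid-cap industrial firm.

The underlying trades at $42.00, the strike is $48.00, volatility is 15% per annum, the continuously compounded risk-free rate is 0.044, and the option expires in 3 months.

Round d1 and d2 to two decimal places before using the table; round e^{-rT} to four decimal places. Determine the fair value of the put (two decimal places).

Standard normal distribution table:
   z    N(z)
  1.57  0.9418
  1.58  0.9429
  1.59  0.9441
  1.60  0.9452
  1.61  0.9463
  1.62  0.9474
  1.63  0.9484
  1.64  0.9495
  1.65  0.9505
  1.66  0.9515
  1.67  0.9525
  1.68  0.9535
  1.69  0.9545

σ√T = 0.15 × 0.5000 = 0.0750
d₁ = [ln(42/48) + (0.044 + ½·0.15²)·0.25] / (σ√T) = (-0.1335 + 0.0138) / 0.0750 = -1.5963 which rounds to -1.60
d₂ = -1.5963 − 0.0750 = -1.6713 which rounds to -1.67
e^(−rT) = e^(−0.044·0.25) = 0.9891
P = 48·0.9891·N(1.67) − 42·N(1.60) = 48·0.9891·0.9525 − 42·0.9452 = 45.2217 − 39.6984 = 5.5233

$5.52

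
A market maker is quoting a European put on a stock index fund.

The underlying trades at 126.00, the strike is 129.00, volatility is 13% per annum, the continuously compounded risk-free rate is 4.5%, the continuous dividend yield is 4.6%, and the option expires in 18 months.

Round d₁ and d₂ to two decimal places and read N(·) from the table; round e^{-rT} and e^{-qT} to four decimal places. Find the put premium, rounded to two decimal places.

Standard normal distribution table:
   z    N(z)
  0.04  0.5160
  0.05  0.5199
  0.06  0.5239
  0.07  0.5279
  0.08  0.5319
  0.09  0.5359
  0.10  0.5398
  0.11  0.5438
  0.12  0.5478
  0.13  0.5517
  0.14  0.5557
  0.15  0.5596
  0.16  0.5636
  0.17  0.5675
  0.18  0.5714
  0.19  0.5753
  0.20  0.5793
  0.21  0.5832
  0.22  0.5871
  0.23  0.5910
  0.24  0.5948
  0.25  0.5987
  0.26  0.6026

T = 1.5;  σ√T = 0.1592
d₁ = [ln(126/129) + (0.045 − 0.046 + 0.13²/2)·1.5] / 0.1592 = [-0.0235 + 0.0112] / 0.1592 = -0.0776 → -0.08
d₂ = d₁ − σ√T = -0.0776 − 0.1592 = -0.2368 → -0.24
e^(−qT) = e^(−0.046·1.5) = 0.9333;  e^(−rT) = e^(−0.045·1.5) = 0.9347
N(−d₂) = N(0.24) = 0.5948;  N(−d₁) = N(0.08) = 0.5319
P = 129·0.9347·0.5948 − 126·0.9333·0.5319 = 71.7188 − 62.5492 = 9.1696

9.17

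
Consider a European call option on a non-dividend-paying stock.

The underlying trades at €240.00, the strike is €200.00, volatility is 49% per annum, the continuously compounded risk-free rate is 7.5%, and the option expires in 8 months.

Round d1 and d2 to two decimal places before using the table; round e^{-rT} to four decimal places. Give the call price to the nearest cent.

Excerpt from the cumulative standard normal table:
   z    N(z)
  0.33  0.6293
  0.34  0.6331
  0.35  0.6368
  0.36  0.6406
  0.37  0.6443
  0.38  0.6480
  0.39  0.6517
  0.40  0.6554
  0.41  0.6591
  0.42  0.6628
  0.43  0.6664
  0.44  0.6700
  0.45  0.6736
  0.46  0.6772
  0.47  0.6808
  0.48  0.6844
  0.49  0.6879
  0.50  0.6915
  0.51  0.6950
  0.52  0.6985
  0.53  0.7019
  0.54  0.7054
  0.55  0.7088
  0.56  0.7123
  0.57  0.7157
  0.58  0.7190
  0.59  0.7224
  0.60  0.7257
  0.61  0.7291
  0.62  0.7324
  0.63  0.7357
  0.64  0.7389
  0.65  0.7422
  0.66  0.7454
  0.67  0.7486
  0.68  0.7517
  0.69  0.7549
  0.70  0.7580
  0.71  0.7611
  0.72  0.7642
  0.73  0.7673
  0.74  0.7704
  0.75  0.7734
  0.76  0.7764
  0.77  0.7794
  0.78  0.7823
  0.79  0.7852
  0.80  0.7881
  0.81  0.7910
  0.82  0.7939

€64.48

σ√T = 0.49·√0.6667 = 0.4001
d₁ = [ln(240/200) + (0.075 + 0.49²/2)·0.6667] / 0.4001 = [0.1823 + 0.1300] / 0.4001 = 0.7807 which rounds to 0.78
d₂ = d₁ − σ√T = 0.7807 − 0.4001 = 0.3806 which rounds to 0.38
e^(−rT) = e^(−0.075·0.6667) = 0.9512
N(d₁) = N(0.78) = 0.7823;  N(d₂) = N(0.38) = 0.6480
C = 240·0.7823 − 200·0.9512·0.6480 = 187.7520 − 123.2755 = 64.4765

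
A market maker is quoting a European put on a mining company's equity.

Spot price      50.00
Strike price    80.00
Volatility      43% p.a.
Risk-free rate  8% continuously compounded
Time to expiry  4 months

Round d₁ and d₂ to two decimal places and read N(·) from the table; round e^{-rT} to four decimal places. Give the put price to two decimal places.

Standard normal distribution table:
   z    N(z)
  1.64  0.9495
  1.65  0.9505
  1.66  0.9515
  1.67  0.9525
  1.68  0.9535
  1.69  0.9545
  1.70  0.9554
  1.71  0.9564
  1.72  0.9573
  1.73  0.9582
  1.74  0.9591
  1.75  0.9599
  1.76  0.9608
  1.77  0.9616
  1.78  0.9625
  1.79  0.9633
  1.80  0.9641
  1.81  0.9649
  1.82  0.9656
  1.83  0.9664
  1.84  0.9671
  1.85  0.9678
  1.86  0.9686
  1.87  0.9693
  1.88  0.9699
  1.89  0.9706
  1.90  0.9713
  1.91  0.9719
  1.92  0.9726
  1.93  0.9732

σ√T = 0.43·√0.3333 = 0.2483
d₁ = [ln(50/80) + (0.08 + ½·0.43²)·0.3333] / (σ√T) = (-0.4700 + 0.0575) / 0.2483 = -1.6616 ≈ -1.66
d₂ = -1.6616 − 0.2483 = -1.9099 ≈ -1.91
e^(−rT) = e^(−0.08·0.3333) = 0.9737
N(−d₂) = N(1.91) = 0.9719;  N(−d₁) = N(1.66) = 0.9515
P = 80·0.9737·0.9719 − 50·0.9515 = 75.7071 − 47.5750 = 28.1321

28.13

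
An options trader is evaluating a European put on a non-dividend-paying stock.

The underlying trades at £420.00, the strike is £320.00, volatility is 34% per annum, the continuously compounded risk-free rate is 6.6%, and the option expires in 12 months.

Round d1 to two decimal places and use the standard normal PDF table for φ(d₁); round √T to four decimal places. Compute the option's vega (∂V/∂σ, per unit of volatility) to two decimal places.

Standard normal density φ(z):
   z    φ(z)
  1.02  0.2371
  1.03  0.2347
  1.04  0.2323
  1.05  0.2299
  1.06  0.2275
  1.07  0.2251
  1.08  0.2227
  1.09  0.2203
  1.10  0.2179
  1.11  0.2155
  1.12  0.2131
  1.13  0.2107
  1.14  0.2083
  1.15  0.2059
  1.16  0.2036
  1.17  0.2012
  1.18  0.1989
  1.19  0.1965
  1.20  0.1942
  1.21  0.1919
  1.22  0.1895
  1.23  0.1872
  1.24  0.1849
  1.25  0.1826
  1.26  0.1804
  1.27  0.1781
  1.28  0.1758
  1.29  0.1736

T = 1;  σ√T = 0.3400
d₁ = [ln(420/320) + (0.066 + ½·0.34²)·1] / (σ√T) = (0.2719 + 0.1238) / 0.3400 = 1.1639 ≈ 1.16
√T = √1 = 1.0000
φ(d₁) = φ(1.16) = 0.2036
vega = S·φ(d₁)·√T = 420·0.2036·1.0000 = 85.5120

85.51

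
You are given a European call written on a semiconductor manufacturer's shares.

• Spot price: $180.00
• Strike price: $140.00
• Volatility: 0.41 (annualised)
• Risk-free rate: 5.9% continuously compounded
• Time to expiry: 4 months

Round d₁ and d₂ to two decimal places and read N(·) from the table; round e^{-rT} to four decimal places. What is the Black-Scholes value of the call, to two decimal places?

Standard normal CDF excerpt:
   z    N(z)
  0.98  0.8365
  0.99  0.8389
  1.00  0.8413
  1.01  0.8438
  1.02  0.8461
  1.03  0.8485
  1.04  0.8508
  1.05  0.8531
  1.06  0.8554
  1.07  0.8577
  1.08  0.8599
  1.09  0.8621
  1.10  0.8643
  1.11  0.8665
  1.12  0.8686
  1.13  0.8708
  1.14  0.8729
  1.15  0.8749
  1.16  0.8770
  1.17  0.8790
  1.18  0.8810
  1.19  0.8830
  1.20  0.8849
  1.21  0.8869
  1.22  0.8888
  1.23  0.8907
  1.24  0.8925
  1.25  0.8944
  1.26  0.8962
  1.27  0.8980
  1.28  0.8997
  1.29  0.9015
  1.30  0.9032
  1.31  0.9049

$44.84

T = 0.3333;  σ√T = 0.2367
d₁ = [ln(180/140) + (0.059 + 0.41²/2)·0.3333] / 0.2367 = [0.2513 + 0.0477] / 0.2367 = 1.2631 which rounds to 1.26
d₂ = d₁ − σ√T = 1.2631 − 0.2367 = 1.0264 which rounds to 1.03
exp(−rT) = exp(−0.059·0.3333) = 0.9805
N(d₁) = N(1.26) = 0.8962;  N(d₂) = N(1.03) = 0.8485
C = 180·0.8962 − 140·0.9805·0.8485 = 161.3160 − 116.4736 = 44.8424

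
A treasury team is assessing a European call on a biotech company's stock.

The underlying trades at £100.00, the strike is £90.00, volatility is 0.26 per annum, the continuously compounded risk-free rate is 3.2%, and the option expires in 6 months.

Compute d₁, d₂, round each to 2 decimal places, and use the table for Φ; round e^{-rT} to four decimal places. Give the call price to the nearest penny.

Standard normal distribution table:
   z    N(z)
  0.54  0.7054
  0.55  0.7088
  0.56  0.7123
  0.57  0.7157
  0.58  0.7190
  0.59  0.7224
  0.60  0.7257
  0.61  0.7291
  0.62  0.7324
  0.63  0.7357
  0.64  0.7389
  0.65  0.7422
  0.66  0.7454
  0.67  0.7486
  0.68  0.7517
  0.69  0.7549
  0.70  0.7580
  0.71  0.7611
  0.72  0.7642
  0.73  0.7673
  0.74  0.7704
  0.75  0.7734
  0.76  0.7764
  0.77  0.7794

T = 0.5;  σ√T = 0.1838
d₁ = [ln(100/90) + (0.032 + 0.26²/2)·0.5] / 0.1838 = [0.1054 + 0.0329] / 0.1838 = 0.7520 which rounds to 0.75
d₂ = d₁ − σ√T = 0.7520 − 0.1838 = 0.5682 which rounds to 0.57
e^(−rT) = e^(−0.032·0.5) = 0.9841
N(d₁) = N(0.75) = 0.7734;  N(d₂) = N(0.57) = 0.7157
C = 100·0.7734 − 90·0.9841·0.7157 = 77.3400 − 63.3888 = 13.9512

£13.95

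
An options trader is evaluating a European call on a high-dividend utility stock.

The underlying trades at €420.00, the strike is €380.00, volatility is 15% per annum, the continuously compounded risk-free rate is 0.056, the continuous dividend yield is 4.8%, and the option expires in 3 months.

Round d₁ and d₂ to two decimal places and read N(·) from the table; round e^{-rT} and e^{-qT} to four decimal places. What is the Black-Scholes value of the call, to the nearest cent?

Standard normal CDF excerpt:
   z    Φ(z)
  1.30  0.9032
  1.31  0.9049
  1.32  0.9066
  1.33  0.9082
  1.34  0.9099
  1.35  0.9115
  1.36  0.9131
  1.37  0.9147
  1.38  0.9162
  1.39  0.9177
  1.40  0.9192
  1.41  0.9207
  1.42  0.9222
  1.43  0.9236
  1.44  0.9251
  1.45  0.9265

T = 0.25;  σ√T = 0.0750
d₁ = [ln(420/380) + (0.056 − 0.048 + 0.15²/2)·0.25] / 0.0750 = [0.1001 + 0.0048] / 0.0750 = 1.3986 ⇒ 1.40
d₂ = d₁ − σ√T = 1.3986 − 0.0750 = 1.3236 ⇒ 1.32
exp(−qT) = exp(−0.048·0.25) = 0.9881;  exp(−rT) = exp(−0.056·0.25) = 0.9861
C = 420·0.9881·N(1.40) − 380·0.9861·N(1.32) = 420·0.9881·0.9192 − 380·0.9861·0.9066 = 381.4698 − 339.7193 = 41.7505

€41.75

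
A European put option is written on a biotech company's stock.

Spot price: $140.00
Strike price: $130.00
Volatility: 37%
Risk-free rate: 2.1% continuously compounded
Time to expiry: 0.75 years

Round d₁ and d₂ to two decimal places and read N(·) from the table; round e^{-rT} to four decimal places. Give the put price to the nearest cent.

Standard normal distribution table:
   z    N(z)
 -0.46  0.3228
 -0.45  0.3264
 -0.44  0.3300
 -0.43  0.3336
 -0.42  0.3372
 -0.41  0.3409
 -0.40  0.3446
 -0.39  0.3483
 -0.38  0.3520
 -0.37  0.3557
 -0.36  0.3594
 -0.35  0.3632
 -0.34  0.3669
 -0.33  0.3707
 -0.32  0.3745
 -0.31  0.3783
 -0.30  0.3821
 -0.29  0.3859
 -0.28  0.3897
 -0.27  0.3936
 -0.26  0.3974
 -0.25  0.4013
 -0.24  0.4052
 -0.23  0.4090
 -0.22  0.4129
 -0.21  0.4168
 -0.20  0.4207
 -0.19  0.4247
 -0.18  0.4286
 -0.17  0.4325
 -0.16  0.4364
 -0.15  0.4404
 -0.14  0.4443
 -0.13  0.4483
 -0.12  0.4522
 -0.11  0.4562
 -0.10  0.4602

T = 0.75;  σ√T = 0.3204
d₁ = [ln(140/130) + (0.021 + ½·0.37²)·0.75] / (σ√T) = (0.0741 + 0.0671) / 0.3204 = 0.4406 ≈ 0.44
d₂ = 0.4406 − 0.3204 = 0.1202 ≈ 0.12
e^(−rT) = e^(−0.021·0.75) = 0.9844
N(−d₂) = N(-0.12) = 0.4522;  N(−d₁) = N(-0.44) = 0.3300
P = 130·0.9844·0.4522 − 140·0.3300 = 57.8689 − 46.2000 = 11.6689

$11.67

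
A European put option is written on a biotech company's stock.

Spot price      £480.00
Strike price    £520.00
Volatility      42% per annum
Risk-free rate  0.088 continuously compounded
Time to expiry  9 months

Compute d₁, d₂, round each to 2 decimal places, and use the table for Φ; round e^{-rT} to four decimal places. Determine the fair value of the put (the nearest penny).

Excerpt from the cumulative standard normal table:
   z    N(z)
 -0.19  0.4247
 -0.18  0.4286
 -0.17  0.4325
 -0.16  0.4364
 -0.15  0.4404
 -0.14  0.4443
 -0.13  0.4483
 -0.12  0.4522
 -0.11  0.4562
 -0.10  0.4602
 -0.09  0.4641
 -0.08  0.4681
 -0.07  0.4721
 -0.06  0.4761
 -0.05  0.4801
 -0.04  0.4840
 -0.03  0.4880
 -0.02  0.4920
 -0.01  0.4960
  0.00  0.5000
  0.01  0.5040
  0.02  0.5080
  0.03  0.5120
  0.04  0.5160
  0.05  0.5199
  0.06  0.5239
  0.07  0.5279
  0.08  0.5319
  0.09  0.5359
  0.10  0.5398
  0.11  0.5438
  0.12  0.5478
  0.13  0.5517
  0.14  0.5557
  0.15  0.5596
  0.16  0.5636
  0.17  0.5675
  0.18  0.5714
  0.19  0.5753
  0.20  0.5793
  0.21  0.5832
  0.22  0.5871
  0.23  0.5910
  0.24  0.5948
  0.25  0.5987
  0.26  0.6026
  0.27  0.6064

σ√T = 0.42 × 0.8660 = 0.3637
d₁ = [ln(480/520) + (0.088 + 0.42²/2)·0.75] / 0.3637 = [-0.0800 + 0.1321] / 0.3637 = 0.1433 ⇒ 0.14
d₂ = d₁ − σ√T = 0.1433 − 0.3637 = -0.2205 ⇒ -0.22
e^(−rT) = e^(−0.088·0.75) = 0.9361
N(−d₂) = N(0.22) = 0.5871;  N(−d₁) = N(-0.14) = 0.4443
P = 520·0.9361·0.5871 − 480·0.4443 = 285.7838 − 213.2640 = 72.5198

£72.52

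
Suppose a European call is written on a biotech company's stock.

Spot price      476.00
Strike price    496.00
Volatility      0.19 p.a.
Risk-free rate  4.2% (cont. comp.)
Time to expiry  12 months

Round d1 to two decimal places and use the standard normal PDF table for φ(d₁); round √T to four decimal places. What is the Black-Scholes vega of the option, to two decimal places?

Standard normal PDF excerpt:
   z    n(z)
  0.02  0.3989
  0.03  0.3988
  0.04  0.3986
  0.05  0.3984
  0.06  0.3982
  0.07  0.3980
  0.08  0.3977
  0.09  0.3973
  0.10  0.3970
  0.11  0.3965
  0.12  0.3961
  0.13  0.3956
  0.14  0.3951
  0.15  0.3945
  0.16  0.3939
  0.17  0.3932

188.97

σ√T = 0.19 × 1.0000 = 0.1900
d₁ = [ln(476/496) + (0.042 + 0.19²/2)·1] / 0.1900 = [-0.0412 + 0.0601] / 0.1900 = 0.0994 → 0.10
√T = √1 = 1.0000
φ(d₁) = φ(0.10) = 0.3970
vega = S·φ(d₁)·√T = 476·0.3970·1.0000 = 188.9720
(Vega is the same for a European call and put with the same parameters.)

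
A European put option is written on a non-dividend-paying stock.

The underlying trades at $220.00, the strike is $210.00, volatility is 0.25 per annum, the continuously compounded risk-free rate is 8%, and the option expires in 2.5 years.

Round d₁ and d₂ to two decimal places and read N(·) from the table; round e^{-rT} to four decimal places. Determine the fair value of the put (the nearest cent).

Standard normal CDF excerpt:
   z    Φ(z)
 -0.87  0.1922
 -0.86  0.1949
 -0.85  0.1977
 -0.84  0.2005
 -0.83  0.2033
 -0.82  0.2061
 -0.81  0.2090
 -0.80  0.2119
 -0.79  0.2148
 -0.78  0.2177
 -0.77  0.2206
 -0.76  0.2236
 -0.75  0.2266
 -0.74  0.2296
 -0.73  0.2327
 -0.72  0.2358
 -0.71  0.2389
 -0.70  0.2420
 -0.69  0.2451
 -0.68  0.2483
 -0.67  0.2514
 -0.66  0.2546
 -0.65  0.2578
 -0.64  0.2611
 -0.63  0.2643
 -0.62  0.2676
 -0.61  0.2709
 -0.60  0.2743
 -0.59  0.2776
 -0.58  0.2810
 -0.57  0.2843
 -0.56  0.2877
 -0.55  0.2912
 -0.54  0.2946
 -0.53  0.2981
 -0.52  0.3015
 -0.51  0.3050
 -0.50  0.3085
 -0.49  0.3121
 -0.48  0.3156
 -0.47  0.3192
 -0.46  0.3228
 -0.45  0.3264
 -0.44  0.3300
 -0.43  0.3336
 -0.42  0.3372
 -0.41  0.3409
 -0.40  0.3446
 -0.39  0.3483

σ√T = 0.25 × 1.5811 = 0.3953
d₁ = [ln(220/210) + (0.08 + 0.25²/2)·2.5] / 0.3953 = [0.0465 + 0.2781] / 0.3953 = 0.8213 ⇒ 0.82
d₂ = d₁ − σ√T = 0.8213 − 0.3953 = 0.4260 ⇒ 0.43
exp(−rT) = exp(−0.08·2.5) = 0.8187
P = 210·0.8187·N(-0.43) − 220·N(-0.82) = 210·0.8187·0.3336 − 220·0.2061 = 57.3548 − 45.3420 = 12.0128

$12.01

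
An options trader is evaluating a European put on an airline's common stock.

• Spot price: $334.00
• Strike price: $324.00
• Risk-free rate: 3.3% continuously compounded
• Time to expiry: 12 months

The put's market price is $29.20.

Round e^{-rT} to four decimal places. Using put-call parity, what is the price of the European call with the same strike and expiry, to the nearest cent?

exp(−rT) = exp(−0.033·1) = 0.9675
Put-call parity: C − P = S − K·e^(−rT) = 334 − 324·0.9675 = 334 − 313.4700 = 20.5300
C = P + (C − P) = 29.20 + (20.5300) = 49.7300

$49.73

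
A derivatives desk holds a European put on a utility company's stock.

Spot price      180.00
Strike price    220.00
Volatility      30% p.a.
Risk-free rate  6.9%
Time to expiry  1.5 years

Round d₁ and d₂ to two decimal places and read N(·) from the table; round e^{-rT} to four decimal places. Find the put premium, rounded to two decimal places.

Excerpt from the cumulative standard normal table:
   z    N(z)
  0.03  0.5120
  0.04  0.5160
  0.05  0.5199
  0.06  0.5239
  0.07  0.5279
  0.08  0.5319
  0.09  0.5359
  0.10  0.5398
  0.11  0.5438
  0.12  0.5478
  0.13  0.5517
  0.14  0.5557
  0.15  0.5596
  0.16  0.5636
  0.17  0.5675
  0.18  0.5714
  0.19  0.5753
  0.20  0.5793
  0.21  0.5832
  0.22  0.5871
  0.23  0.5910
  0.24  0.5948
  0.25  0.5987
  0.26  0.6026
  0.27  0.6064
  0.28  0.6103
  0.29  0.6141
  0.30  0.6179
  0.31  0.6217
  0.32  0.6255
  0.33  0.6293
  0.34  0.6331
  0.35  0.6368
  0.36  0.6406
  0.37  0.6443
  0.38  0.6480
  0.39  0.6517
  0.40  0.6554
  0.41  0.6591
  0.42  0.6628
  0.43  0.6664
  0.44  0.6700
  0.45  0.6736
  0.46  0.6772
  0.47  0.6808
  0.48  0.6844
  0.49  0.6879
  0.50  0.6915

37.88

σ√T = 0.3·√1.5 = 0.3674
ln(S/K) + (r + σ²/2)T = ln(180/220) + (0.069 + 0.3²/2)·1.5 = -0.2007 + 0.1710 = -0.0297
d₁ = -0.0297 / 0.3674 = -0.0808 → -0.08
d₂ = d₁ − σ√T = -0.0808 − 0.3674 = -0.4482 → -0.45
exp(−rT) = exp(−0.069·1.5) = 0.9017
N(−d₂) = N(0.45) = 0.6736;  N(−d₁) = N(0.08) = 0.5319
P = 220·0.9017·0.6736 − 180·0.5319 = 133.6247 − 95.7420 = 37.8827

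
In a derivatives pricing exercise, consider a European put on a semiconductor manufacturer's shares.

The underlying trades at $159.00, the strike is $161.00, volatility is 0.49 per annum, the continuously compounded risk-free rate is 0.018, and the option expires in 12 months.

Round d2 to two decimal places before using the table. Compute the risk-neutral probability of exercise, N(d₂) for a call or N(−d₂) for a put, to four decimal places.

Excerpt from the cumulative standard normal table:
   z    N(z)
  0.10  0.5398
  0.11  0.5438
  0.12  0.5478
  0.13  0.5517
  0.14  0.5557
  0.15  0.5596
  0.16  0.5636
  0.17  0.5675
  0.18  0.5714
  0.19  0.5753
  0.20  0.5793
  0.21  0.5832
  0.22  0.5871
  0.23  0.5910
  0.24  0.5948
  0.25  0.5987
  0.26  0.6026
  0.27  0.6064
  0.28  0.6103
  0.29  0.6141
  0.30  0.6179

σ√T = 0.49 × 1.0000 = 0.4900
d₁ = [ln(159/161) + (0.018 + ½·0.49²)·1] / (σ√T) = (-0.0125 + 0.1380) / 0.4900 = 0.2562 → 0.26
d₂ = 0.2562 − 0.4900 = -0.2338 → -0.23
Pr(exercise) under Q = N(−d₂) = N(0.23) = 0.5910

0.5910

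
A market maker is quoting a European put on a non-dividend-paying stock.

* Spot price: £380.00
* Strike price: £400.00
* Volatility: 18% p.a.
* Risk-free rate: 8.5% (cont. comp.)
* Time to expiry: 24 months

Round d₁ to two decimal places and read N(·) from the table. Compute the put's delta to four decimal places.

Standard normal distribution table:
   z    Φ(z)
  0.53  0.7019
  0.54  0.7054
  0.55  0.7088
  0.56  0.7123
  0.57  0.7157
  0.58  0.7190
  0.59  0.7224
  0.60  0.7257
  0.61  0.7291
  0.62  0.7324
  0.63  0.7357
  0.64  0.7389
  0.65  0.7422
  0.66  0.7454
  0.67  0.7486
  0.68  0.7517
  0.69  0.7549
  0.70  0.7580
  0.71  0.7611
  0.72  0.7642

-0.2776

σ√T = 0.18·√2 = 0.2546
d₁ = [ln(380/400) + (0.085 + ½·0.18²)·2] / (σ√T) = (-0.0513 + 0.2024) / 0.2546 = 0.5936 ⇒ 0.59
N(d₁) = N(0.59) = 0.7224
Δ_put = N(d₁) − 1 = 0.7224 − 1 = -0.2776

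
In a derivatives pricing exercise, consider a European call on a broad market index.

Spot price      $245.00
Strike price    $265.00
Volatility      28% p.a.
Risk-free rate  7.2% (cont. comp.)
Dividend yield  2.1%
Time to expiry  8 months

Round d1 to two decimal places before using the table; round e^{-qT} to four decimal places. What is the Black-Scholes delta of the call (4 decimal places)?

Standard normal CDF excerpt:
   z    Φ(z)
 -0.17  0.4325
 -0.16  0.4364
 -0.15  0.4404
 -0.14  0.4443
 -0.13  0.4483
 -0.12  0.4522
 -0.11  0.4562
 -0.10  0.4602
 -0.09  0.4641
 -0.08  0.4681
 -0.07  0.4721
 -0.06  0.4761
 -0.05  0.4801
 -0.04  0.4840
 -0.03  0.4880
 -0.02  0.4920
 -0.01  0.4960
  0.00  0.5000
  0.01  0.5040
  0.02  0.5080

0.4616

σ√T = 0.28 × 0.8165 = 0.2286
d₁ = [ln(245/265) + (0.072 − 0.021 + 0.28²/2)·0.6667] / 0.2286 = [-0.0785 + 0.0601] / 0.2286 = -0.0802 ≈ -0.08
N(d₁) = N(-0.08) = 0.4681
Δ_call = exp(−qT)·N(d₁) = 0.9861·0.4681 = 0.4616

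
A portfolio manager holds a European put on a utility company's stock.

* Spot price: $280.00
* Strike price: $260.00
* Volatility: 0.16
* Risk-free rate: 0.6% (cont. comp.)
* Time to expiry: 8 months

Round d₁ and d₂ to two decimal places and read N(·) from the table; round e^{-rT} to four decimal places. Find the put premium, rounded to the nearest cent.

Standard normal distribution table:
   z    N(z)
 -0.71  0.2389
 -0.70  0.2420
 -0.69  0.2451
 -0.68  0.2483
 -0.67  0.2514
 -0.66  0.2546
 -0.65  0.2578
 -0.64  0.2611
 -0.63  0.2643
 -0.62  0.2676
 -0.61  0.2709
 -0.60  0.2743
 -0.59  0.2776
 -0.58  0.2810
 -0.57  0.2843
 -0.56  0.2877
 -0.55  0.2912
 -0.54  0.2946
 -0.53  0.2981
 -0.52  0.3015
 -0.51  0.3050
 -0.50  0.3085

$5.91

σ√T = 0.16·√0.6667 = 0.1306
d₁ = [ln(280/260) + (0.006 + 0.16²/2)·0.6667] / 0.1306 = [0.0741 + 0.0125] / 0.1306 = 0.6632 which rounds to 0.66
d₂ = d₁ − σ√T = 0.6632 − 0.1306 = 0.5326 which rounds to 0.53
e^(−rT) = e^(−0.006·0.6667) = 0.9960
P = 260·0.9960·N(-0.53) − 280·N(-0.66) = 260·0.9960·0.2981 − 280·0.2546 = 77.1960 − 71.2880 = 5.9080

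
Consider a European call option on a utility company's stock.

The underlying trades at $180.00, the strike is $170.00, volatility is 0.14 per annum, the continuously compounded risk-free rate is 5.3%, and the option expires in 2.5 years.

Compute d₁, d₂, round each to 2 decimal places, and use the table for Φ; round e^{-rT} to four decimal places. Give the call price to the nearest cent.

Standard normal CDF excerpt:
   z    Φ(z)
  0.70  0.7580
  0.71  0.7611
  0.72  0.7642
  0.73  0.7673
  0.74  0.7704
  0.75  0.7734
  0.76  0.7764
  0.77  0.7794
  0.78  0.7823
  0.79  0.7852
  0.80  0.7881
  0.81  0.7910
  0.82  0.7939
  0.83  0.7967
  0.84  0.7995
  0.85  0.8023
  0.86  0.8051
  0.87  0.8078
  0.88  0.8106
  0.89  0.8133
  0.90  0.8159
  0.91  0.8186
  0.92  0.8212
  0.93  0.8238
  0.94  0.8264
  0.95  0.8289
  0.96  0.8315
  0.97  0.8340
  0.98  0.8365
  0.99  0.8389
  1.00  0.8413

σ√T = 0.14 × 1.5811 = 0.2214
ln(S/K) + (r + σ²/2)T = ln(180/170) + (0.053 + 0.14²/2)·2.5 = 0.0572 + 0.1570 = 0.2142
d₁ = 0.2142 / 0.2214 = 0.9675 ≈ 0.97
d₂ = d₁ − σ√T = 0.9675 − 0.2214 = 0.7461 ≈ 0.75
exp(−rT) = exp(−0.053·2.5) = 0.8759
N(d₁) = N(0.97) = 0.8340;  N(d₂) = N(0.75) = 0.7734
C = 180·0.8340 − 170·0.8759·0.7734 = 150.1200 − 115.1616 = 34.9584

$34.96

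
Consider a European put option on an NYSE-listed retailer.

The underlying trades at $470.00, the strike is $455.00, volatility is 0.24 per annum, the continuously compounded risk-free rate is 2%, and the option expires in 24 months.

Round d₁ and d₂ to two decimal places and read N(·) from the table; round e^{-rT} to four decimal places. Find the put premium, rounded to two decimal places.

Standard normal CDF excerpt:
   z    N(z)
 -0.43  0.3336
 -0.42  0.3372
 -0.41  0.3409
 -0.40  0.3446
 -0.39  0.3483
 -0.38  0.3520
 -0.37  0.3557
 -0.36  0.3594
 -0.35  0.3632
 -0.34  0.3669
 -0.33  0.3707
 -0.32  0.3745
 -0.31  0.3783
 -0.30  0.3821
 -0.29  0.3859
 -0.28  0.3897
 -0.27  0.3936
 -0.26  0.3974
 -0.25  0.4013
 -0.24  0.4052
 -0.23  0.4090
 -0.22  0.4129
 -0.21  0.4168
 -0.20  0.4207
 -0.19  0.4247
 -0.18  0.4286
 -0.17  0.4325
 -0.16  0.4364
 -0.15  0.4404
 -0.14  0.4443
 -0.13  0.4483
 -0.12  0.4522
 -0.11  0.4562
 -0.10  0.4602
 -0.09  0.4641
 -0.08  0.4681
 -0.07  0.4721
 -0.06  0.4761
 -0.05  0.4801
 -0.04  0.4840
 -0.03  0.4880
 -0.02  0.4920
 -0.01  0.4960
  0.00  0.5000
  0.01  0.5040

$46.15

σ√T = 0.24 × 1.4142 = 0.3394
d₁ = [ln(470/455) + (0.02 + 0.24²/2)·2] / 0.3394 = [0.0324 + 0.0976] / 0.3394 = 0.3831 ≈ 0.38
d₂ = d₁ − σ√T = 0.3831 − 0.3394 = 0.0437 ≈ 0.04
e^(−rT) = e^(−0.02·2) = 0.9608
N(−d₂) = N(-0.04) = 0.4840;  N(−d₁) = N(-0.38) = 0.3520
P = 455·0.9608·0.4840 − 470·0.3520 = 211.5874 − 165.4400 = 46.1474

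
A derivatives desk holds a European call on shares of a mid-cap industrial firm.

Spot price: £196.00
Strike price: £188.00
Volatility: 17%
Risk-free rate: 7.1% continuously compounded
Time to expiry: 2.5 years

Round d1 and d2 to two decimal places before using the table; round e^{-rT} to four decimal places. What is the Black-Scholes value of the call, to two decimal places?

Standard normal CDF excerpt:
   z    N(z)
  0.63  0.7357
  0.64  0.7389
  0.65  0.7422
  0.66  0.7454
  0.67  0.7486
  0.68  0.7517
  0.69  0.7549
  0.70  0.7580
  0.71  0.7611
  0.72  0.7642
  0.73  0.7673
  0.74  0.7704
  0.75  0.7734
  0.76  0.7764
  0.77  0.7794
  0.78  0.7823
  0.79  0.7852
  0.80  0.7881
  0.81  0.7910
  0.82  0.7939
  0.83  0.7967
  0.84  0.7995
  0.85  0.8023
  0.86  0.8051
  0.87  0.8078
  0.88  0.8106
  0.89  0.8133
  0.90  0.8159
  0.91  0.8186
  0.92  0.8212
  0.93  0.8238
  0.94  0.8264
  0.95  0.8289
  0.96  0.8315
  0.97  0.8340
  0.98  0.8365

£44.12

σ√T = 0.17 × 1.5811 = 0.2688
d₁ = [ln(196/188) + (0.071 + 0.17²/2)·2.5] / 0.2688 = [0.0417 + 0.2136] / 0.2688 = 0.9498 → 0.95
d₂ = d₁ − σ√T = 0.9498 − 0.2688 = 0.6810 → 0.68
e^(−rT) = e^(−0.071·2.5) = 0.8374
N(d₁) = N(0.95) = 0.8289;  N(d₂) = N(0.68) = 0.7517
C = 196·0.8289 − 188·0.8374·0.7517 = 162.4644 − 118.3410 = 44.1234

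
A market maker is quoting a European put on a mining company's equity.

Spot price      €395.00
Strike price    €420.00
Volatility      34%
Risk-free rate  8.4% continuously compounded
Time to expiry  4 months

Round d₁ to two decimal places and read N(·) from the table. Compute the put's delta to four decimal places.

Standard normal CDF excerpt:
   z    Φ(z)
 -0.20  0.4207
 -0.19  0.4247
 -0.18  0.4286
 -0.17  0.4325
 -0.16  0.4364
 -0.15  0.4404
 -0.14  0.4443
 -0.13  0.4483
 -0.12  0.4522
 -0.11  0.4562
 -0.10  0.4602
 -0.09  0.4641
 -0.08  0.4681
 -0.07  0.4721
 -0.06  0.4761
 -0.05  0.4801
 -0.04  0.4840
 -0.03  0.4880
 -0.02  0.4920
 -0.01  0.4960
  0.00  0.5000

-0.5279

σ√T = 0.34 × 0.5774 = 0.1963
d₁ = [ln(395/420) + (0.084 + 0.34²/2)·0.3333] / 0.1963 = [-0.0614 + 0.0473] / 0.1963 = -0.0718 ≈ -0.07
N(d₁) = N(-0.07) = 0.4721
Δ_put = N(d₁) − 1 = 0.4721 − 1 = -0.5279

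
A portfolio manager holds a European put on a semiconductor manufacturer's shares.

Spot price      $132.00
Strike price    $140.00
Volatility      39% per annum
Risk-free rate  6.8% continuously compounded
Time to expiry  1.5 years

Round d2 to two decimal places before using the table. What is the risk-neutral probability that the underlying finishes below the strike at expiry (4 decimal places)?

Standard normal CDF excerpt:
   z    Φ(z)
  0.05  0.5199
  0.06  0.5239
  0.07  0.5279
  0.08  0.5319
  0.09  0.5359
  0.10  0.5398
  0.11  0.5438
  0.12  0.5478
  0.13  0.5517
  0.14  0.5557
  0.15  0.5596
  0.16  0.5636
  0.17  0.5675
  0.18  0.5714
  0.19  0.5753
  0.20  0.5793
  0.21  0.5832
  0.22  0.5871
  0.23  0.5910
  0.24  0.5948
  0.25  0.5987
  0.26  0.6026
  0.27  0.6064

σ√T = 0.39 × 1.2247 = 0.4777
d₁ = [ln(132/140) + (0.068 + 0.39²/2)·1.5] / 0.4777 = [-0.0588 + 0.2161] / 0.4777 = 0.3292 ⇒ 0.33
d₂ = d₁ − σ√T = 0.3292 − 0.4777 = -0.1485 ⇒ -0.15
Risk-neutral Pr[S_T < K] = N(−d₂) = N(0.15) = 0.5596

0.5596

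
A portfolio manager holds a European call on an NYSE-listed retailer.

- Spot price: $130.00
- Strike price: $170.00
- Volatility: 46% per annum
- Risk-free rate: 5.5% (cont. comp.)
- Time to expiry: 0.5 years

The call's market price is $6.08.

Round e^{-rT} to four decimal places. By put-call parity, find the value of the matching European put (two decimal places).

e^(−rT) = e^(−0.055·0.5) = 0.9729
Put-call parity: C − P = S − K·e^(−rT) = 130 − 170·0.9729 = 130 − 165.3930 = -35.3930
P = C − (C − P) = 6.08 − (-35.3930) = 41.4730

$41.47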